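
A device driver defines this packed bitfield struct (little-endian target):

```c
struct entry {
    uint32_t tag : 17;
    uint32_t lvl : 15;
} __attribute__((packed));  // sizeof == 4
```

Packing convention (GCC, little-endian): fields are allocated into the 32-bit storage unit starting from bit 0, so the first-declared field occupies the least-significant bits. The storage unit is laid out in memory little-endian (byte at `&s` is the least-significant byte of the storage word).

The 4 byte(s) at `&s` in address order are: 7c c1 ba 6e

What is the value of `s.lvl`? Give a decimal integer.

[0]=0x7c [1]=0xc1 [2]=0xba [3]=0x6e (little-endian) → word 0x6ebac17c
tag [0+:17] = (word>>0) & 0x1ffff = 49532
lvl [17+:15] = (word>>17) & 0x7fff = 14173  ←

14173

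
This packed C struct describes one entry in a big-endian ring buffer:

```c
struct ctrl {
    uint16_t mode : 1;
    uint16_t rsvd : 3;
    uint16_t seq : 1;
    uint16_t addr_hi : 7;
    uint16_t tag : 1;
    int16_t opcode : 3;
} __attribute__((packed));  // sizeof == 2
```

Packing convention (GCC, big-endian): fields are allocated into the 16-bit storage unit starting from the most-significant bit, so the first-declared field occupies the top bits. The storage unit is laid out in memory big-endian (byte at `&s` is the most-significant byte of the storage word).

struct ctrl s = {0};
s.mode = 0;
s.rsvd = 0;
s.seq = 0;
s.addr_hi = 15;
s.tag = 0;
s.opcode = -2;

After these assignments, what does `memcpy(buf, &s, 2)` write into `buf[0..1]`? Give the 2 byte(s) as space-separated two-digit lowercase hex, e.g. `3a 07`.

mode:1 = 0 → 0x0 << 15 → word 0x0000
rsvd:3 = 0 → 0x0 << 12 → word 0x0000
seq:1 = 0 → 0x0 << 11 → word 0x0000
addr_hi:7 = 15 → 0xf << 4 → word 0x00f0
tag:1 = 0 → 0x0 << 3 → word 0x00f0
opcode:3 = -2 → 0x6 << 0 → word 0x00f6
word = 0x00f6 → big-endian bytes:
  [0]=0x00  [1]=0xf6

00 f6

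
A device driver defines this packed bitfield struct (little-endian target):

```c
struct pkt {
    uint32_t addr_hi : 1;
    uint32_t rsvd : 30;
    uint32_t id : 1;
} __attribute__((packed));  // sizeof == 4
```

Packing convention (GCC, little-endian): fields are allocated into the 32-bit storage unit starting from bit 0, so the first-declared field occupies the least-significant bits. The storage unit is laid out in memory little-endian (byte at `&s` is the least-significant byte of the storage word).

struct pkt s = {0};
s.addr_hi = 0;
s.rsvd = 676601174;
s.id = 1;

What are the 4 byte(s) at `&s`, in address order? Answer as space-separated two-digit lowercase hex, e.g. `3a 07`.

addr_hi:1 = 0 → 0x0 << 0 → word 0x00000000
rsvd:30 = 676601174 → 0x28541d56 << 1 → word 0x50a83aac
id:1 = 1 → 0x1 << 31 → word 0xd0a83aac
word = 0xd0a83aac → little-endian bytes:
  [0]=0xac  [1]=0x3a  [2]=0xa8  [3]=0xd0

ac 3a a8 d0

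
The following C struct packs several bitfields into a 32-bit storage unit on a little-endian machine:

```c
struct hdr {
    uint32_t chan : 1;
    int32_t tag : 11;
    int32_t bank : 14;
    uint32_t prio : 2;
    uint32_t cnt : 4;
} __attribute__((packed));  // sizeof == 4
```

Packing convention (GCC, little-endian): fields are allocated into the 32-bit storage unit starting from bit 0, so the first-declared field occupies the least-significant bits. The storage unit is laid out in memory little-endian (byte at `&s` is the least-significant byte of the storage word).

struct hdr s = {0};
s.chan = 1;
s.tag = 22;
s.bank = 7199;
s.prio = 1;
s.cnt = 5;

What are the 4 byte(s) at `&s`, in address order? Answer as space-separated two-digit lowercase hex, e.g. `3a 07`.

2d f0 c1 55

chan:1 = 1 → 0x1 << 0 → word 0x00000001
tag:11 = 22 → 0x16 << 1 → word 0x0000002d
bank:14 = 7199 → 0x1c1f << 12 → word 0x01c1f02d
prio:2 = 1 → 0x1 << 26 → word 0x05c1f02d
cnt:4 = 5 → 0x5 << 28 → word 0x55c1f02d
word = 0x55c1f02d → little-endian bytes:
  [0]=0x2d  [1]=0xf0  [2]=0xc1  [3]=0x55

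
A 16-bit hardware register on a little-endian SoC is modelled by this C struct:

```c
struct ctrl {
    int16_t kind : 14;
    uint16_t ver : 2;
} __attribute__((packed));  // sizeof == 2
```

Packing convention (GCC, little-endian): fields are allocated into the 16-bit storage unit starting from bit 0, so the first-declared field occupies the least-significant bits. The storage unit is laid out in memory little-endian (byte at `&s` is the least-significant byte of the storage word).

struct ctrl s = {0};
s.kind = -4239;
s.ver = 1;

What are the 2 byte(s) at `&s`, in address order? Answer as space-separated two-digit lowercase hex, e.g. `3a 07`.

kind:14 = -4239 → 0x2f71 << 0 → word 0x2f71
ver:2 = 1 → 0x1 << 14 → word 0x6f71
word = 0x6f71 → little-endian bytes:
  [0]=0x71  [1]=0x6f

71 6f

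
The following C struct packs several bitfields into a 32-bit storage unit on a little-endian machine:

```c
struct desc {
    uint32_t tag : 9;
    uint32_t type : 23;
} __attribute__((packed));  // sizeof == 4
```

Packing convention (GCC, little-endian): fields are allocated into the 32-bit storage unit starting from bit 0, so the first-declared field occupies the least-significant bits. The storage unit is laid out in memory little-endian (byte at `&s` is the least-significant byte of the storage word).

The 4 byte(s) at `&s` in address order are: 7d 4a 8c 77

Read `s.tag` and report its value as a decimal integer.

125

[0]=0x7d [1]=0x4a [2]=0x8c [3]=0x77 (little-endian) → word 0x778c4a7d
tag [0+:9] = (word>>0) & 0x1ff = 125  ←
type [9+:23] = (word>>9) & 0x7fffff = 3917349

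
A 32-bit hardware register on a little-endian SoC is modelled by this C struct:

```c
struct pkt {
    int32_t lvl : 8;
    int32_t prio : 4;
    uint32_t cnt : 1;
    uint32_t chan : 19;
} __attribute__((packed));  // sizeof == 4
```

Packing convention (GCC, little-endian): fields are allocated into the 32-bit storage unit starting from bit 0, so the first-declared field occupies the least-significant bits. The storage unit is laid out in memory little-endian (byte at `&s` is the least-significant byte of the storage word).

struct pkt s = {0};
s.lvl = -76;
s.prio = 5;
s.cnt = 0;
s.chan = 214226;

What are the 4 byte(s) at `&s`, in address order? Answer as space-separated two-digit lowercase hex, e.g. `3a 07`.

[0+:8] lvl=-76 & 0xff = 0xb4; word=0x000000b4
[8+:4] prio=5 & 0xf = 0x5; word=0x000005b4
[12+:1] cnt=0 & 0x1 = 0x0; word=0x000005b4
[13+:19] chan=214226 & 0x7ffff = 0x344d2; word=0x689a45b4
word = 0x689a45b4 → little-endian bytes:
  [0]=0xb4  [1]=0x45  [2]=0x9a  [3]=0x68

b4 45 9a 68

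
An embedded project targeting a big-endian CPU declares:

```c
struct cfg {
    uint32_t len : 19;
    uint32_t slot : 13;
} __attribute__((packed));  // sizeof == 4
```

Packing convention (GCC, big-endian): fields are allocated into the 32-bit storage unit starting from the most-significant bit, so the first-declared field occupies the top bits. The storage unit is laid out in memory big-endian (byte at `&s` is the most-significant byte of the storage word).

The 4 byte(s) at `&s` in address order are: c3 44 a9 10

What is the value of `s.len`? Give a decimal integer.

399909

[0]=0xc3 [1]=0x44 [2]=0xa9 [3]=0x10 (big-endian) → word 0xc344a910
len:19 @ bit 13 → (0xc344a910>>13)&0x7ffff = 0x61a25  ←
slot:13 @ bit 0 → (0xc344a910>>0)&0x1fff = 0x910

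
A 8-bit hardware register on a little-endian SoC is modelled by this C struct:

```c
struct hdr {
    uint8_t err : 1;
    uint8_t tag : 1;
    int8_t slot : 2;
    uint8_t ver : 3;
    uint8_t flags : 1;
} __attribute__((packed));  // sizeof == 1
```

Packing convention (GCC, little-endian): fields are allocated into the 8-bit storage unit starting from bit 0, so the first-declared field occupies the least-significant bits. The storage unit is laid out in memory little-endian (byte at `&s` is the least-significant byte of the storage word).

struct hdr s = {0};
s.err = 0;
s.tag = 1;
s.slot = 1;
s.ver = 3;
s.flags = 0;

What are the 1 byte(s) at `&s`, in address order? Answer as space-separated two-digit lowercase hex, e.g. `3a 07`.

err:1 = 0 → 0x0 << 0 → word 0x00
tag:1 = 1 → 0x1 << 1 → word 0x02
slot:2 = 1 → 0x1 << 2 → word 0x06
ver:3 = 3 → 0x3 << 4 → word 0x36
flags:1 = 0 → 0x0 << 7 → word 0x36
word = 0x36 → little-endian bytes:
  [0]=0x36

36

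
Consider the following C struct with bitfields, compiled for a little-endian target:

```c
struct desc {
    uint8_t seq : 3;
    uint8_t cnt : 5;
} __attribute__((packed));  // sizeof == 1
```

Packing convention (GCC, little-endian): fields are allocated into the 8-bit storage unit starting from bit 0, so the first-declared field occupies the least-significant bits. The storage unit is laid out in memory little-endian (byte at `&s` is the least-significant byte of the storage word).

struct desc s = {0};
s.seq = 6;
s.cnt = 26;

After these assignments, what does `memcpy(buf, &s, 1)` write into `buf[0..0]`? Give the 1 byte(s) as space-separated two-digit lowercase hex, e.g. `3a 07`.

d6

seq:3 = 6 → 0x6 << 0 → word 0x06
cnt:5 = 26 → 0x1a << 3 → word 0xd6
word = 0xd6 → little-endian bytes:
  [0]=0xd6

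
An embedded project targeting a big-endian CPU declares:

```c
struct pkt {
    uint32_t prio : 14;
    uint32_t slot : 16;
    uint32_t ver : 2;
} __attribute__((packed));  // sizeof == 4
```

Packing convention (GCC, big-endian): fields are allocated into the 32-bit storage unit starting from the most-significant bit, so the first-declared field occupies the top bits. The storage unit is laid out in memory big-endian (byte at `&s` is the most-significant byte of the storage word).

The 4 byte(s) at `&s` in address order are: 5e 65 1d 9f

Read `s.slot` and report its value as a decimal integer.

[0]=0x5e [1]=0x65 [2]=0x1d [3]=0x9f (big-endian) → word 0x5e651d9f
prio [18+:14] = (word>>18) & 0x3fff = 6041
slot [2+:16] = (word>>2) & 0xffff = 18279  ←
ver [0+:2] = (word>>0) & 0x3 = 3

18279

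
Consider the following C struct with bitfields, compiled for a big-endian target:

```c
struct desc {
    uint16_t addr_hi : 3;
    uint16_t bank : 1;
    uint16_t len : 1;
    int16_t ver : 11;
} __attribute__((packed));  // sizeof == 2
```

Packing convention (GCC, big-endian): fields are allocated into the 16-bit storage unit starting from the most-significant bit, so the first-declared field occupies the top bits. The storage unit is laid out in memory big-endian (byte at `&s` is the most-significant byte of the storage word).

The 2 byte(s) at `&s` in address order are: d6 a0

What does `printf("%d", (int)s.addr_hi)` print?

6

[0]=0xd6 [1]=0xa0 (big-endian) → word 0xd6a0
addr_hi:3 @ bit 13 → (0xd6a0>>13)&0x7 = 0x6  ←
bank:1 @ bit 12 → (0xd6a0>>12)&0x1 = 0x1
len:1 @ bit 11 → (0xd6a0>>11)&0x1 = 0x0
ver:11 @ bit 0 → (0xd6a0>>0)&0x7ff = 0x6a0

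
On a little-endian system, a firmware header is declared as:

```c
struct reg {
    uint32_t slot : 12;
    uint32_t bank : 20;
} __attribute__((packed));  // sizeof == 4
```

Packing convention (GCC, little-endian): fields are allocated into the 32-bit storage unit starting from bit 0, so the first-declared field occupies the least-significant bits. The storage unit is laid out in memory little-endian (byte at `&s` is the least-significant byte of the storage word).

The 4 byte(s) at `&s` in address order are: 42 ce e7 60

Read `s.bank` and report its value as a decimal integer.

396924

[0]=0x42 [1]=0xce [2]=0xe7 [3]=0x60 (little-endian) → word 0x60e7ce42
slot [0+:12] = (word>>0) & 0xfff = 3650
bank [12+:20] = (word>>12) & 0xfffff = 396924  ←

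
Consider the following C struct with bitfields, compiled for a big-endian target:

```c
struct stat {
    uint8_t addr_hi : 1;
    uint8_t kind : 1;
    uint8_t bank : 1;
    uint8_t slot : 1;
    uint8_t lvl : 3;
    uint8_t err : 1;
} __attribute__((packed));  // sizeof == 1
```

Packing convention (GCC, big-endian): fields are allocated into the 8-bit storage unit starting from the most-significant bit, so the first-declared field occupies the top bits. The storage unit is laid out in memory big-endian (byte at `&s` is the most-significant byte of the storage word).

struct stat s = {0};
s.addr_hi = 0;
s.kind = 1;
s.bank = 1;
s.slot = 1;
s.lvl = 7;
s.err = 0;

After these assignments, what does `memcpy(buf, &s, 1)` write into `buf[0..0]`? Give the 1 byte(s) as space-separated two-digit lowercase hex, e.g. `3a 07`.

addr_hi:1 = 0 → 0x0 << 7 → word 0x00
kind:1 = 1 → 0x1 << 6 → word 0x40
bank:1 = 1 → 0x1 << 5 → word 0x60
slot:1 = 1 → 0x1 << 4 → word 0x70
lvl:3 = 7 → 0x7 << 1 → word 0x7e
err:1 = 0 → 0x0 << 0 → word 0x7e
word = 0x7e → big-endian bytes:
  [0]=0x7e

7e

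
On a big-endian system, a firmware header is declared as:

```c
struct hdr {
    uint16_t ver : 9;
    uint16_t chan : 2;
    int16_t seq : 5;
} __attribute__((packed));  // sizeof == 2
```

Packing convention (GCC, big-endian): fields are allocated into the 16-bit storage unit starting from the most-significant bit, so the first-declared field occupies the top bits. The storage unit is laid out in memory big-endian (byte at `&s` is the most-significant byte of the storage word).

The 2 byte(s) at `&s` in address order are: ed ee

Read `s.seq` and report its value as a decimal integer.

14

[0]=0xed [1]=0xee (big-endian) → word 0xedee
ver [7+:9] = (word>>7) & 0x1ff = 475
chan [5+:2] = (word>>5) & 0x3 = 3
seq [0+:5] = (word>>0) & 0x1f = 14  ←
seq signed 5b, MSB=0: value = 14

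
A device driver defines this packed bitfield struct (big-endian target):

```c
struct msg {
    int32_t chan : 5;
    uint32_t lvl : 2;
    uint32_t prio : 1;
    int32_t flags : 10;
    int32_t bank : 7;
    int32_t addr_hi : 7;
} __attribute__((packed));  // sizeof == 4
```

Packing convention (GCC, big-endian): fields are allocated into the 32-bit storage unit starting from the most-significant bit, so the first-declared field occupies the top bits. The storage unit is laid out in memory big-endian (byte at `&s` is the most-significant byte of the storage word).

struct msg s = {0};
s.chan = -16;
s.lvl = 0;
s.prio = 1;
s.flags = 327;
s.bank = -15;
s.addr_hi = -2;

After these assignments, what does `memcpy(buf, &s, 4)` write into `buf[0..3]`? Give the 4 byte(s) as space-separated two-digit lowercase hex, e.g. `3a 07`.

81 51 f8 fe

chan:5 = -16 → 0x10 << 27 → word 0x80000000
lvl:2 = 0 → 0x0 << 25 → word 0x80000000
prio:1 = 1 → 0x1 << 24 → word 0x81000000
flags:10 = 327 → 0x147 << 14 → word 0x8151c000
bank:7 = -15 → 0x71 << 7 → word 0x8151f880
addr_hi:7 = -2 → 0x7e << 0 → word 0x8151f8fe
word = 0x8151f8fe → big-endian bytes:
  [0]=0x81  [1]=0x51  [2]=0xf8  [3]=0xfe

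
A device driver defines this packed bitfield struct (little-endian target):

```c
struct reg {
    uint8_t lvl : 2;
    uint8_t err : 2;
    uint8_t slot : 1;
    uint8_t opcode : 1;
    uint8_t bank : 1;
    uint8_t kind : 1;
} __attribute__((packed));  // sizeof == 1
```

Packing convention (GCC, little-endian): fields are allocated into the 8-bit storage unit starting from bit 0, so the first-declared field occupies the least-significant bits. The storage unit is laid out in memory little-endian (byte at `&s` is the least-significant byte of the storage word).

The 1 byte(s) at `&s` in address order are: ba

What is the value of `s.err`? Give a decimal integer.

2

[0]=0xba (little-endian) → word 0xba
lvl [0+:2] = (word>>0) & 0x3 = 2
err [2+:2] = (word>>2) & 0x3 = 2  ←
slot [4+:1] = (word>>4) & 0x1 = 1
opcode [5+:1] = (word>>5) & 0x1 = 1
bank [6+:1] = (word>>6) & 0x1 = 0
kind [7+:1] = (word>>7) & 0x1 = 1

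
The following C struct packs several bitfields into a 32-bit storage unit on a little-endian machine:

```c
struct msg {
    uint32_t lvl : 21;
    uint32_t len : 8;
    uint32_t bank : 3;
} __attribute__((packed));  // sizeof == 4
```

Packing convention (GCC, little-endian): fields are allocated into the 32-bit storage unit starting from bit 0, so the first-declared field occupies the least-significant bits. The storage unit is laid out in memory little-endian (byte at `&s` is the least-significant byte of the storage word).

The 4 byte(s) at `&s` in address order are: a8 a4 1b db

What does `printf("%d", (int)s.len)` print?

[0]=0xa8 [1]=0xa4 [2]=0x1b [3]=0xdb (little-endian) → word 0xdb1ba4a8
lvl:21 @ bit 0 → (0xdb1ba4a8>>0)&0x1fffff = 0x1ba4a8
len:8 @ bit 21 → (0xdb1ba4a8>>21)&0xff = 0xd8  ←
bank:3 @ bit 29 → (0xdb1ba4a8>>29)&0x7 = 0x6

216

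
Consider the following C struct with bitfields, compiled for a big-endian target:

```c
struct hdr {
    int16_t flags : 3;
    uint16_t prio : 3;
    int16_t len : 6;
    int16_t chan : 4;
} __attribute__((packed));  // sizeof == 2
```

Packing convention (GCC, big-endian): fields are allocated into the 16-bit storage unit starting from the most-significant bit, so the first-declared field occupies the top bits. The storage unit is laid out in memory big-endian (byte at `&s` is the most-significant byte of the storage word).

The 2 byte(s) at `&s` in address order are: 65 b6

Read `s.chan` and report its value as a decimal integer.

6

[0]=0x65 [1]=0xb6 (big-endian) → word 0x65b6
flags [13+:3] = (word>>13) & 0x7 = 3
prio [10+:3] = (word>>10) & 0x7 = 1
len [4+:6] = (word>>4) & 0x3f = 27
chan [0+:4] = (word>>0) & 0xf = 6  ←
chan signed 4b, MSB=0: value = 6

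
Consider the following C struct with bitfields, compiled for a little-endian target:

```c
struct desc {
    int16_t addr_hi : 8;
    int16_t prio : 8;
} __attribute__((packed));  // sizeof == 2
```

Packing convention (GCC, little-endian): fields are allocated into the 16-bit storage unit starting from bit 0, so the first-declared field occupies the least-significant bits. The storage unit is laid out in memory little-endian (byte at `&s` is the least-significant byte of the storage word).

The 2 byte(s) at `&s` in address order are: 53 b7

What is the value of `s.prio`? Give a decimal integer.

-73

[0]=0x53 [1]=0xb7 (little-endian) → word 0xb753
addr_hi [0+:8] = (word>>0) & 0xff = 83
prio [8+:8] = (word>>8) & 0xff = 183  ←
prio signed 8b, MSB=1: 183 - 256 = -73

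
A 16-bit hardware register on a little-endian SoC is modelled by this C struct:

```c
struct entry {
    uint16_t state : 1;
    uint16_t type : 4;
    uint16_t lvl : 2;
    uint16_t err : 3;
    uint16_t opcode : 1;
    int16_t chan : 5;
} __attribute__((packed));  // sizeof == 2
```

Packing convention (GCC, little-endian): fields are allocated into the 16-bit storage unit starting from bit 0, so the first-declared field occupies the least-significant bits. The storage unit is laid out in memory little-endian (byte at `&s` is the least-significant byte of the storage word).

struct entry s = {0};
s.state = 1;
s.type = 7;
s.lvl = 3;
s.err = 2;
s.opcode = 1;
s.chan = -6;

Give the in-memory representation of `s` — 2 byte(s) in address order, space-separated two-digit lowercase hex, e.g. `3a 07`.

6f d5

state (1b) val=1 bits=0x1 at bit 0: 0x0001
type (4b) val=7 bits=0x7 at bit 1: 0x000f
lvl (2b) val=3 bits=0x3 at bit 5: 0x006f
err (3b) val=2 bits=0x2 at bit 7: 0x016f
opcode (1b) val=1 bits=0x1 at bit 10: 0x056f
chan (5b) val=-6 bits=0x1a at bit 11: 0xd56f
word = 0xd56f → little-endian bytes:
  [0]=0x6f  [1]=0xd5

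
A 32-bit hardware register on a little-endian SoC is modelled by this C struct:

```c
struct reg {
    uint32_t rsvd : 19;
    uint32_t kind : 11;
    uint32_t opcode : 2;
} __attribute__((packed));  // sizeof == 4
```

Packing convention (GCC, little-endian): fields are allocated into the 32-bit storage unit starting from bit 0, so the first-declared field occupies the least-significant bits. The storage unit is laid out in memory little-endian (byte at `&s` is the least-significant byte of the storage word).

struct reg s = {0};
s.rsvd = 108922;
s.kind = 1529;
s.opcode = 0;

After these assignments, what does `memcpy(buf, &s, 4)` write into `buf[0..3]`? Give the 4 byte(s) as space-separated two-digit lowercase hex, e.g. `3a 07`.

7a a9 c9 2f

rsvd:19 = 108922 → 0x1a97a << 0 → word 0x0001a97a
kind:11 = 1529 → 0x5f9 << 19 → word 0x2fc9a97a
opcode:2 = 0 → 0x0 << 30 → word 0x2fc9a97a
word = 0x2fc9a97a → little-endian bytes:
  [0]=0x7a  [1]=0xa9  [2]=0xc9  [3]=0x2f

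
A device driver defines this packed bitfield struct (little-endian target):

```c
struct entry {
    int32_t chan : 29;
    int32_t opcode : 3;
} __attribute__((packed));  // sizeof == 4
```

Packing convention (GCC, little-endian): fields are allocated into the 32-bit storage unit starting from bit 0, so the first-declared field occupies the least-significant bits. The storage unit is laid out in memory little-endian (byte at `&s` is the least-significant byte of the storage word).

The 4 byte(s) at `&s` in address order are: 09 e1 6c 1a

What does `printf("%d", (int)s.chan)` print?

[0]=0x09 [1]=0xe1 [2]=0x6c [3]=0x1a (little-endian) → word 0x1a6ce109
chan [0+:29] = (word>>0) & 0x1fffffff = 443343113  ←
opcode [29+:3] = (word>>29) & 0x7 = 0
chan signed 29b, MSB=1: 443343113 - 536870912 = -93527799

-93527799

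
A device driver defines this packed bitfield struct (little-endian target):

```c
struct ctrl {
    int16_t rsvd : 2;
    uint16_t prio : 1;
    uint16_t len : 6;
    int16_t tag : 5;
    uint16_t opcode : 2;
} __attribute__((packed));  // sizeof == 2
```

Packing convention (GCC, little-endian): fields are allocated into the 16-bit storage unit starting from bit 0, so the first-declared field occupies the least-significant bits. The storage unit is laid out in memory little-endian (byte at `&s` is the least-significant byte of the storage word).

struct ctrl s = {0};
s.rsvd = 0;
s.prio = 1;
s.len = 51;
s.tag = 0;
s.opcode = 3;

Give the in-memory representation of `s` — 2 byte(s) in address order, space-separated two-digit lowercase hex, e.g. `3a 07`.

rsvd (2b) val=0 bits=0x0 at bit 0: 0x0000
prio (1b) val=1 bits=0x1 at bit 2: 0x0004
len (6b) val=51 bits=0x33 at bit 3: 0x019c
tag (5b) val=0 bits=0x0 at bit 9: 0x019c
opcode (2b) val=3 bits=0x3 at bit 14: 0xc19c
word = 0xc19c → little-endian bytes:
  [0]=0x9c  [1]=0xc1

9c c1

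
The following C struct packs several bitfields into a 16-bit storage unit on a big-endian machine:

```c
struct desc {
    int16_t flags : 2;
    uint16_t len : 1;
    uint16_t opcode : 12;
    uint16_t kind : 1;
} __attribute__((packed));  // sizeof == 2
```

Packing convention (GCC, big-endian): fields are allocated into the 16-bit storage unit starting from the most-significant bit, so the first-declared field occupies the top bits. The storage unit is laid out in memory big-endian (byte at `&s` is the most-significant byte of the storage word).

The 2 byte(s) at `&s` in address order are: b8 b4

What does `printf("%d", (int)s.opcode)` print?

[0]=0xb8 [1]=0xb4 (big-endian) → word 0xb8b4
flags [14+:2] = (word>>14) & 0x3 = 2
len [13+:1] = (word>>13) & 0x1 = 1
opcode [1+:12] = (word>>1) & 0xfff = 3162  ←
kind [0+:1] = (word>>0) & 0x1 = 0

3162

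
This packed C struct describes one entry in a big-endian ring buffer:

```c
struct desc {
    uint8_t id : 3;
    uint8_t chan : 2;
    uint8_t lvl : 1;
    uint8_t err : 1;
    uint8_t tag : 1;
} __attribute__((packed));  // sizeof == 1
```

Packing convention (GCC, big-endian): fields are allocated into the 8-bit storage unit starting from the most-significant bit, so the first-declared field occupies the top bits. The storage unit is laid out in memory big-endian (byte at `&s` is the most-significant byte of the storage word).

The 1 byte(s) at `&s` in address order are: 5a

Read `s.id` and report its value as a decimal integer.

2

[0]=0x5a (big-endian) → word 0x5a
id:3 @ bit 5 → (0x5a>>5)&0x7 = 0x2  ←
chan:2 @ bit 3 → (0x5a>>3)&0x3 = 0x3
lvl:1 @ bit 2 → (0x5a>>2)&0x1 = 0x0
err:1 @ bit 1 → (0x5a>>1)&0x1 = 0x1
tag:1 @ bit 0 → (0x5a>>0)&0x1 = 0x0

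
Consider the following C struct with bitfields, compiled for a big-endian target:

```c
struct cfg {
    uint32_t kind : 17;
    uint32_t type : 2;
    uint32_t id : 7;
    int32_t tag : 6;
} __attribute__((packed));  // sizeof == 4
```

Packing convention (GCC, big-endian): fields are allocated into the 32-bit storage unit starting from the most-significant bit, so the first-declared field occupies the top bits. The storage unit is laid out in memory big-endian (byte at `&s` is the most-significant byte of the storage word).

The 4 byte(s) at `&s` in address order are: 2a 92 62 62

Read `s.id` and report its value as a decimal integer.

[0]=0x2a [1]=0x92 [2]=0x62 [3]=0x62 (big-endian) → word 0x2a926262
kind:17 @ bit 15 → (0x2a926262>>15)&0x1ffff = 0x5524
type:2 @ bit 13 → (0x2a926262>>13)&0x3 = 0x3
id:7 @ bit 6 → (0x2a926262>>6)&0x7f = 0x9  ←
tag:6 @ bit 0 → (0x2a926262>>0)&0x3f = 0x22

9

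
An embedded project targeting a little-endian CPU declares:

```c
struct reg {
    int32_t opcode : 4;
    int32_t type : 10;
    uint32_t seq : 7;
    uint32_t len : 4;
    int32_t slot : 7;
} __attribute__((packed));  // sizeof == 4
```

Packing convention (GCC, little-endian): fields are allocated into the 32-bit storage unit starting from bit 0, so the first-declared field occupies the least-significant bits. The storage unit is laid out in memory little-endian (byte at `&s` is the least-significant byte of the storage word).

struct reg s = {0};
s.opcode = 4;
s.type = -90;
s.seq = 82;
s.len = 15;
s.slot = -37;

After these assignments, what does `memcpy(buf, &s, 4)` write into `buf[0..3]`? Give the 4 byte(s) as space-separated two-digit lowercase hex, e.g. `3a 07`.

64 ba f4 b7

opcode:4 = 4 → 0x4 << 0 → word 0x00000004
type:10 = -90 → 0x3a6 << 4 → word 0x00003a64
seq:7 = 82 → 0x52 << 14 → word 0x0014ba64
len:4 = 15 → 0xf << 21 → word 0x01f4ba64
slot:7 = -37 → 0x5b << 25 → word 0xb7f4ba64
word = 0xb7f4ba64 → little-endian bytes:
  [0]=0x64  [1]=0xba  [2]=0xf4  [3]=0xb7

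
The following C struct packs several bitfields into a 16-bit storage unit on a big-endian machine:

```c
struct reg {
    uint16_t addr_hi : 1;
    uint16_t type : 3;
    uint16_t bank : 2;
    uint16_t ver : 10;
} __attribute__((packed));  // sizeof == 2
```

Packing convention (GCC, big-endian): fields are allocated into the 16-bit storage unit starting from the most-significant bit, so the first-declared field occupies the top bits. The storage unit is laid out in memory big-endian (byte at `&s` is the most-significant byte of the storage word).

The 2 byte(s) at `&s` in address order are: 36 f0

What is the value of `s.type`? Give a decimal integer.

[0]=0x36 [1]=0xf0 (big-endian) → word 0x36f0
addr_hi:1 @ bit 15 → (0x36f0>>15)&0x1 = 0x0
type:3 @ bit 12 → (0x36f0>>12)&0x7 = 0x3  ←
bank:2 @ bit 10 → (0x36f0>>10)&0x3 = 0x1
ver:10 @ bit 0 → (0x36f0>>0)&0x3ff = 0x2f0

3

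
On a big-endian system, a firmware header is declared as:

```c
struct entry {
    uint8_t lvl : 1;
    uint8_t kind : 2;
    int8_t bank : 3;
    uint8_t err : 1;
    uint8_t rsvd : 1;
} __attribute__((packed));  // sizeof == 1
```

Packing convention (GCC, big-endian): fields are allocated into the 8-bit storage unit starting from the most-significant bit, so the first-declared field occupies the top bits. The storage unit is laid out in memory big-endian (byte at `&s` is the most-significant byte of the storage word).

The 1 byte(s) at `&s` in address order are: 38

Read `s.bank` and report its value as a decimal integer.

-2

[0]=0x38 (big-endian) → word 0x38
lvl:1 @ bit 7 → (0x38>>7)&0x1 = 0x0
kind:2 @ bit 5 → (0x38>>5)&0x3 = 0x1
bank:3 @ bit 2 → (0x38>>2)&0x7 = 0x6  ←
err:1 @ bit 1 → (0x38>>1)&0x1 = 0x0
rsvd:1 @ bit 0 → (0x38>>0)&0x1 = 0x0
bank signed 3b, MSB=1: 6 - 8 = -2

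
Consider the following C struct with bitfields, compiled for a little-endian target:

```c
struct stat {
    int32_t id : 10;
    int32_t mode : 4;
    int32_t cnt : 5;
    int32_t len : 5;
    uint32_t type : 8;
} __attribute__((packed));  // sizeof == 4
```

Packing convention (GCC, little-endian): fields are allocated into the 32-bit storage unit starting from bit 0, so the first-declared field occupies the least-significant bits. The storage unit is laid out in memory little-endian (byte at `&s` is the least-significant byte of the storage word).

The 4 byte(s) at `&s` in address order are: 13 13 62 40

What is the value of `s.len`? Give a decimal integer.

12

[0]=0x13 [1]=0x13 [2]=0x62 [3]=0x40 (little-endian) → word 0x40621313
id [0+:10] = (word>>0) & 0x3ff = 787
mode [10+:4] = (word>>10) & 0xf = 4
cnt [14+:5] = (word>>14) & 0x1f = 8
len [19+:5] = (word>>19) & 0x1f = 12  ←
type [24+:8] = (word>>24) & 0xff = 64
len signed 5b, MSB=0: value = 12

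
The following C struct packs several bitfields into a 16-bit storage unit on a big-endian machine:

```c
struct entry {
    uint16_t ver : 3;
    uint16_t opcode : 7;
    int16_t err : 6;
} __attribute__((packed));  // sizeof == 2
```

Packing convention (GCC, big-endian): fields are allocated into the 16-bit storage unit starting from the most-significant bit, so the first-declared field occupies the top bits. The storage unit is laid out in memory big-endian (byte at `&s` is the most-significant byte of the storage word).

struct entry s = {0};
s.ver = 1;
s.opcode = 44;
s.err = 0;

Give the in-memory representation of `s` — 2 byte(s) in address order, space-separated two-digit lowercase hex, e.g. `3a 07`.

[13+:3] ver=1 & 0x7 = 0x1; word=0x2000
[6+:7] opcode=44 & 0x7f = 0x2c; word=0x2b00
[0+:6] err=0 & 0x3f = 0x0; word=0x2b00
word = 0x2b00 → big-endian bytes:
  [0]=0x2b  [1]=0x00

2b 00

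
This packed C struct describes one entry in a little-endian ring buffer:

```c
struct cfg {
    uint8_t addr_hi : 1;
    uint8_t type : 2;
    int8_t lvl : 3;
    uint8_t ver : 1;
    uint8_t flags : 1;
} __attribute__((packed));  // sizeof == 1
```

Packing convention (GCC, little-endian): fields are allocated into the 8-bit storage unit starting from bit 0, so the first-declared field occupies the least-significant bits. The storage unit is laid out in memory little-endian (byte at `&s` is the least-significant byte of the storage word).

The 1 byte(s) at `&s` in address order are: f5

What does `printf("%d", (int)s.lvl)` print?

[0]=0xf5 (little-endian) → word 0xf5
addr_hi:1 @ bit 0 → (0xf5>>0)&0x1 = 0x1
type:2 @ bit 1 → (0xf5>>1)&0x3 = 0x2
lvl:3 @ bit 3 → (0xf5>>3)&0x7 = 0x6  ←
ver:1 @ bit 6 → (0xf5>>6)&0x1 = 0x1
flags:1 @ bit 7 → (0xf5>>7)&0x1 = 0x1
lvl signed 3b, MSB=1: 6 - 8 = -2

-2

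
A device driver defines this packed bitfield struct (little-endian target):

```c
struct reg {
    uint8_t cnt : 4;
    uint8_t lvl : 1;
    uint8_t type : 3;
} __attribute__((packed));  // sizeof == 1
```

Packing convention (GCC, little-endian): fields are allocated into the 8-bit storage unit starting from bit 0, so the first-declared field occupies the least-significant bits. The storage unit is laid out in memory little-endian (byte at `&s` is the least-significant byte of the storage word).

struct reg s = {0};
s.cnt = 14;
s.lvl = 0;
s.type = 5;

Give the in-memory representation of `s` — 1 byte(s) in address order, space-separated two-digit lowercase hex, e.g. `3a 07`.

ae

[0+:4] cnt=14 & 0xf = 0xe; word=0x0e
[4+:1] lvl=0 & 0x1 = 0x0; word=0x0e
[5+:3] type=5 & 0x7 = 0x5; word=0xae
word = 0xae → little-endian bytes:
  [0]=0xae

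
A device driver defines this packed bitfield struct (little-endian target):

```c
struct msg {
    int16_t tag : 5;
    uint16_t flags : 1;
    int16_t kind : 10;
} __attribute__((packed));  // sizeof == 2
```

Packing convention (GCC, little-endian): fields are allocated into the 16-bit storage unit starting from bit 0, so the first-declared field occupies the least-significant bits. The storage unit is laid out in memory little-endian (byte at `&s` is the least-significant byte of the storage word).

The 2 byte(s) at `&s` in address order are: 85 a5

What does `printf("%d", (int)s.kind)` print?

-362

[0]=0x85 [1]=0xa5 (little-endian) → word 0xa585
tag [0+:5] = (word>>0) & 0x1f = 5
flags [5+:1] = (word>>5) & 0x1 = 0
kind [6+:10] = (word>>6) & 0x3ff = 662  ←
kind signed 10b, MSB=1: 662 - 1024 = -362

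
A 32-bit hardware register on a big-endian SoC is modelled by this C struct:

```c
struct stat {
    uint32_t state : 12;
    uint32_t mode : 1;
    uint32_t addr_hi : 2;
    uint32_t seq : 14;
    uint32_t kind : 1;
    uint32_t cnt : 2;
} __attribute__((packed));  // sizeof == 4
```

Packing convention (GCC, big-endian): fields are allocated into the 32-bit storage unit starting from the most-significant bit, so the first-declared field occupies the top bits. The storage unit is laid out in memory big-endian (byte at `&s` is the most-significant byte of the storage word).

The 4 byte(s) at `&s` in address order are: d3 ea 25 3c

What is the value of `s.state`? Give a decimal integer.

3390

[0]=0xd3 [1]=0xea [2]=0x25 [3]=0x3c (big-endian) → word 0xd3ea253c
state [20+:12] = (word>>20) & 0xfff = 3390  ←
mode [19+:1] = (word>>19) & 0x1 = 1
addr_hi [17+:2] = (word>>17) & 0x3 = 1
seq [3+:14] = (word>>3) & 0x3fff = 1191
kind [2+:1] = (word>>2) & 0x1 = 1
cnt [0+:2] = (word>>0) & 0x3 = 0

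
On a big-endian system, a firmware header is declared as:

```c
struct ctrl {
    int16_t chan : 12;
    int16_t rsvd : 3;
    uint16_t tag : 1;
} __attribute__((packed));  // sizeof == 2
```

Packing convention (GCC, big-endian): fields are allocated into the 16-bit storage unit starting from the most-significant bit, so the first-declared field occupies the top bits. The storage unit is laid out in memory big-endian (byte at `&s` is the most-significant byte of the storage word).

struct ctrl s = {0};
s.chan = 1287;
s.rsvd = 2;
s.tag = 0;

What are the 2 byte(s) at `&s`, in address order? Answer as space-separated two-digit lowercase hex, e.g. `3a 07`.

50 74

[4+:12] chan=1287 & 0xfff = 0x507; word=0x5070
[1+:3] rsvd=2 & 0x7 = 0x2; word=0x5074
[0+:1] tag=0 & 0x1 = 0x0; word=0x5074
word = 0x5074 → big-endian bytes:
  [0]=0x50  [1]=0x74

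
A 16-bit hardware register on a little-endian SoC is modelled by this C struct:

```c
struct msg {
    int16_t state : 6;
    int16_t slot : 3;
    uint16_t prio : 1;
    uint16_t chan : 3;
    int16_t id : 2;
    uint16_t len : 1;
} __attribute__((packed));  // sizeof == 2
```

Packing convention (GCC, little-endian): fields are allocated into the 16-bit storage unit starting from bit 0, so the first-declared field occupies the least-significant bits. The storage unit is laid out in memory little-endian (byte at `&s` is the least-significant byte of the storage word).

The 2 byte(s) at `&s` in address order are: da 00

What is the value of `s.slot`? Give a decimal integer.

3

[0]=0xda [1]=0x00 (little-endian) → word 0x00da
state:6 @ bit 0 → (0x00da>>0)&0x3f = 0x1a
slot:3 @ bit 6 → (0x00da>>6)&0x7 = 0x3  ←
prio:1 @ bit 9 → (0x00da>>9)&0x1 = 0x0
chan:3 @ bit 10 → (0x00da>>10)&0x7 = 0x0
id:2 @ bit 13 → (0x00da>>13)&0x3 = 0x0
len:1 @ bit 15 → (0x00da>>15)&0x1 = 0x0
slot signed 3b, MSB=0: value = 3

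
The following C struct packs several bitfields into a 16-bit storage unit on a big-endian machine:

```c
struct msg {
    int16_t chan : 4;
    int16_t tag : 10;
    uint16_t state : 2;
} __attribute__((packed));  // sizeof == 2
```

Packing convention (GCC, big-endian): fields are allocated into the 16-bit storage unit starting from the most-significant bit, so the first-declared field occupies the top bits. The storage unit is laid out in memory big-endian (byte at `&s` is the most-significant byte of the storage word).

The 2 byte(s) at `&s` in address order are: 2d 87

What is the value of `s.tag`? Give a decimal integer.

-159

[0]=0x2d [1]=0x87 (big-endian) → word 0x2d87
chan:4 @ bit 12 → (0x2d87>>12)&0xf = 0x2
tag:10 @ bit 2 → (0x2d87>>2)&0x3ff = 0x361  ←
state:2 @ bit 0 → (0x2d87>>0)&0x3 = 0x3
tag signed 10b, MSB=1: 865 - 1024 = -159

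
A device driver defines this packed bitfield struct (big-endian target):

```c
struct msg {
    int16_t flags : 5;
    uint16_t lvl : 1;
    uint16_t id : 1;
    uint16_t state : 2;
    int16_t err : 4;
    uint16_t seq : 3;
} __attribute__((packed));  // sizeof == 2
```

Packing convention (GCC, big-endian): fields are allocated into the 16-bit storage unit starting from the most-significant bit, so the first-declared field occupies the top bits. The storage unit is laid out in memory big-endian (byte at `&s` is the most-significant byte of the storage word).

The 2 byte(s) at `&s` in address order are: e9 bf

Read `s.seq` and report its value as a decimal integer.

[0]=0xe9 [1]=0xbf (big-endian) → word 0xe9bf
flags:5 @ bit 11 → (0xe9bf>>11)&0x1f = 0x1d
lvl:1 @ bit 10 → (0xe9bf>>10)&0x1 = 0x0
id:1 @ bit 9 → (0xe9bf>>9)&0x1 = 0x0
state:2 @ bit 7 → (0xe9bf>>7)&0x3 = 0x3
err:4 @ bit 3 → (0xe9bf>>3)&0xf = 0x7
seq:3 @ bit 0 → (0xe9bf>>0)&0x7 = 0x7  ←

7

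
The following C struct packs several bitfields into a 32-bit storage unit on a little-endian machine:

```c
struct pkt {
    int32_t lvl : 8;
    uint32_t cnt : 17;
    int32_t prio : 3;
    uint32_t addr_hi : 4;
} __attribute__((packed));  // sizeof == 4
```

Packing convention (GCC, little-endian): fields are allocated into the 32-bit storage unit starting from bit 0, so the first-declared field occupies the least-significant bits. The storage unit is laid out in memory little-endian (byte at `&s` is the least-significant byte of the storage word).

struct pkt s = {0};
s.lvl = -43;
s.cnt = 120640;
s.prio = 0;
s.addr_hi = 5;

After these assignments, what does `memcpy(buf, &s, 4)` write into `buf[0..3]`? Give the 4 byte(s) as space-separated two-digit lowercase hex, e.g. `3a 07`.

d5 40 d7 51

[0+:8] lvl=-43 & 0xff = 0xd5; word=0x000000d5
[8+:17] cnt=120640 & 0x1ffff = 0x1d740; word=0x01d740d5
[25+:3] prio=0 & 0x7 = 0x0; word=0x01d740d5
[28+:4] addr_hi=5 & 0xf = 0x5; word=0x51d740d5
word = 0x51d740d5 → little-endian bytes:
  [0]=0xd5  [1]=0x40  [2]=0xd7  [3]=0x51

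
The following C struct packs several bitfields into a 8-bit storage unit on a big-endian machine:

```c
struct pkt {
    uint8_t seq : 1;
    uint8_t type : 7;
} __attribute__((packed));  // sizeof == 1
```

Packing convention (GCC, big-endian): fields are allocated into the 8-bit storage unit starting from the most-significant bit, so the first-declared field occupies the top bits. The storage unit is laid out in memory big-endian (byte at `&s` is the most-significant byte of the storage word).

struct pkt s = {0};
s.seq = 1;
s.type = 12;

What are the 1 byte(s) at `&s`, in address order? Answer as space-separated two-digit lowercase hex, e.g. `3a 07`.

seq:1 = 1 → 0x1 << 7 → word 0x80
type:7 = 12 → 0xc << 0 → word 0x8c
word = 0x8c → big-endian bytes:
  [0]=0x8c

8c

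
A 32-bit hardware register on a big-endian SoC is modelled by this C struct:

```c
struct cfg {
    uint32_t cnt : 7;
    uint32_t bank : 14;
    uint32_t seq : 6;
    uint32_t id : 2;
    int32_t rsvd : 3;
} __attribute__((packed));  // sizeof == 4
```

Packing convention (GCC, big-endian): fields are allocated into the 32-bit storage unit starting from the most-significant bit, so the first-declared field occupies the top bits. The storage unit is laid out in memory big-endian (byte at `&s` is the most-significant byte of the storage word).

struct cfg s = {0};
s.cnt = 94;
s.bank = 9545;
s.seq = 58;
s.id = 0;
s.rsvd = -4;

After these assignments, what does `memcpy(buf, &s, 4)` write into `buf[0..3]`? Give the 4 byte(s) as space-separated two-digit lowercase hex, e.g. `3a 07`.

[25+:7] cnt=94 & 0x7f = 0x5e; word=0xbc000000
[11+:14] bank=9545 & 0x3fff = 0x2549; word=0xbd2a4800
[5+:6] seq=58 & 0x3f = 0x3a; word=0xbd2a4f40
[3+:2] id=0 & 0x3 = 0x0; word=0xbd2a4f40
[0+:3] rsvd=-4 & 0x7 = 0x4; word=0xbd2a4f44
word = 0xbd2a4f44 → big-endian bytes:
  [0]=0xbd  [1]=0x2a  [2]=0x4f  [3]=0x44

bd 2a 4f 44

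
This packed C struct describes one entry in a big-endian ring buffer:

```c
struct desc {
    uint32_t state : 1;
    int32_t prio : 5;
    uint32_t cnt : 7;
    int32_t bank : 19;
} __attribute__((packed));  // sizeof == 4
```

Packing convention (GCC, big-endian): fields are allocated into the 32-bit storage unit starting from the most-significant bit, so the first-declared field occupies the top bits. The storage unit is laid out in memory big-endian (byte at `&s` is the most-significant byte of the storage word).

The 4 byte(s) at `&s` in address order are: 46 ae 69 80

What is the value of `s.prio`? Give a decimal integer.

[0]=0x46 [1]=0xae [2]=0x69 [3]=0x80 (big-endian) → word 0x46ae6980
state:1 @ bit 31 → (0x46ae6980>>31)&0x1 = 0x0
prio:5 @ bit 26 → (0x46ae6980>>26)&0x1f = 0x11  ←
cnt:7 @ bit 19 → (0x46ae6980>>19)&0x7f = 0x55
bank:19 @ bit 0 → (0x46ae6980>>0)&0x7ffff = 0x66980
prio signed 5b, MSB=1: 17 - 32 = -15

-15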